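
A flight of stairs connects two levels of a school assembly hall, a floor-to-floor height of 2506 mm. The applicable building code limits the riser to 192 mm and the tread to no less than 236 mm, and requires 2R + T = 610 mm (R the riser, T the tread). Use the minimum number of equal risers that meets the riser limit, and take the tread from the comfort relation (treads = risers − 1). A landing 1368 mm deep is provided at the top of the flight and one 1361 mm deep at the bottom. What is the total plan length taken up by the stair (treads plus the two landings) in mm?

6005 mm

2506 / 192 = 13.052 → round up to 14 risers.
R = 2506 ÷ 14 = 179 mm.
Tread T = 610 − 2 × 179 = 252 mm (≥ 236 mm).
Going = (14 − 1) × 252 = 3276 mm.
Add landings: 3276 + 1368 + 1361 = 6005 mm.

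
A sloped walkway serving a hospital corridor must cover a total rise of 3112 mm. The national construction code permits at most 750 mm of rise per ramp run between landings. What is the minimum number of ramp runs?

⌈3112/750⌉ = 5 ramp runs.

5 runs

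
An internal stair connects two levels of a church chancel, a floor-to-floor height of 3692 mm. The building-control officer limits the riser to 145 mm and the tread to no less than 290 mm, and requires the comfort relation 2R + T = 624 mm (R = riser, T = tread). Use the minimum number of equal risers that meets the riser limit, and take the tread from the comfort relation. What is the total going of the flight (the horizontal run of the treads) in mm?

⌈3692/145⌉ = 26 risers.
R = 3692 ÷ 26 = 142 mm.
Tread T = 624 − 2 × 142 = 340 mm (≥ 290 mm).
Treads = 26 − 1 = 25; going = 25 × 340 = 8500 mm.

8500 mm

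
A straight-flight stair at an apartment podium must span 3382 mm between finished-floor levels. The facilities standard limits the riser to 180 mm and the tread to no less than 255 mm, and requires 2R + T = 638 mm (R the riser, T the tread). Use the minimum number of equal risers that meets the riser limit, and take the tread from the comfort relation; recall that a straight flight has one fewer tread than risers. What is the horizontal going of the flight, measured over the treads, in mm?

5076 mm

3382 / 180 = 18.789 → round up to 19 risers.
Each riser is 3382/19 = 178 mm (≤ 180 mm).
T = 638 − 2·178 = 282 mm, which satisfies the 255 mm minimum.
Going = (19 − 1) × 282 = 5076 mm.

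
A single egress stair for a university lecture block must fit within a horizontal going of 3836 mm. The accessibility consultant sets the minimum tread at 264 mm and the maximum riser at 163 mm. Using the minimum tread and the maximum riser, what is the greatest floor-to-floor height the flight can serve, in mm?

2445 mm

Treads that fit: ⌊3836 / 264⌋ = 14.
Risers = treads + 1 = 15.
Maximum height = 15 × 163 = 2445 mm.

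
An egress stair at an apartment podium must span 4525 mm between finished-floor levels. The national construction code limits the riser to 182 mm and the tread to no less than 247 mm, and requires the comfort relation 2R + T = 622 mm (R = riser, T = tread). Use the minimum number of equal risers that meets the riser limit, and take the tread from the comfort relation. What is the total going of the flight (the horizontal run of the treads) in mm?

4525 / 182 = 24.86, so 25 risers are needed.
R = 4525 ÷ 25 = 181 mm.
From 2R + T = 622: T = 622 − 362 = 260 mm.
25 risers give 24 treads; going = 24 × 260 = 6240 mm.

6240 mm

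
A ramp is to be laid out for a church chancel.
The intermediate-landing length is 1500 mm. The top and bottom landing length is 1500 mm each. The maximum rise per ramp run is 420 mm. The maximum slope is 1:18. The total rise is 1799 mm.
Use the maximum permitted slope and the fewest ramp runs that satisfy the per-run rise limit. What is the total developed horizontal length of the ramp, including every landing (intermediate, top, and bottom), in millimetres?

1799 / 420 = 4.28, so 5 ramp runs are needed. That means 4 intermediate landings.
Horizontal run for 1799 mm of rise at 1:18 is 1799 × 18 = 32382 mm.
4 intermediate landings contribute 4 × 1500 = 6000 mm.
Top and bottom landings: 2 × 1500 = 3000 mm.
Total = 32382 + 6000 + 3000 = 41382 mm.

41382 mm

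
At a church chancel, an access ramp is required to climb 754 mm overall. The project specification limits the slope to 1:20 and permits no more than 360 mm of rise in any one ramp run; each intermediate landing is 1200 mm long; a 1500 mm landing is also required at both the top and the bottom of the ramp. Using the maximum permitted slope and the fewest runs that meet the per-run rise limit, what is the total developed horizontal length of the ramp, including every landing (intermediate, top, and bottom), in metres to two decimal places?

20.48 m

⌈754/360⌉ = 3 ramp runs. That means 2 intermediate landings.
Ramp run (horizontal) at 1:20: 754 × 20 = 15080 mm.
2 intermediate landings contribute 2 × 1200 = 2400 mm.
Top and bottom landings: 2 × 1500 = 3000 mm.
Total = 15080 + 2400 + 3000 = 20480 mm.
= 20.48 m.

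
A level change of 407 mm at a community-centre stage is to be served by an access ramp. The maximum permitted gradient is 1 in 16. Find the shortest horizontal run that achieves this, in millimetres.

6512 mm

Run = rise × 16 = 407 × 16 = 6512 mm.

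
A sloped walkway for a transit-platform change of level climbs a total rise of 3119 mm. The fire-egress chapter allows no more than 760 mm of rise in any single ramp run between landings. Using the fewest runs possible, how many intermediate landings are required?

4 intermediate landings

At most 760 each: 3119/760 = 4.10, giving 5 ramp runs.
5 runs are separated by 4 intermediate landings.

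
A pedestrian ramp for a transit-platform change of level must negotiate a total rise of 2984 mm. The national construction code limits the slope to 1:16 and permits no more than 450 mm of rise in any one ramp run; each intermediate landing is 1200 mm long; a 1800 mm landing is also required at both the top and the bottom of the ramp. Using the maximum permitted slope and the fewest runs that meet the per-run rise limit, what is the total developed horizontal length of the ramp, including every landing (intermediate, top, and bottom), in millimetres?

58544 mm

⌈2984/450⌉ = 7 ramp runs. That means 6 intermediate landings.
Horizontal run for 2984 mm of rise at 1:16 is 2984 × 16 = 47744 mm.
Intermediate landings: 6 × 1200 = 7200 mm.
Top and bottom landings: 2 × 1800 = 3600 mm.
Total = 47744 + 7200 + 3600 = 58544 mm.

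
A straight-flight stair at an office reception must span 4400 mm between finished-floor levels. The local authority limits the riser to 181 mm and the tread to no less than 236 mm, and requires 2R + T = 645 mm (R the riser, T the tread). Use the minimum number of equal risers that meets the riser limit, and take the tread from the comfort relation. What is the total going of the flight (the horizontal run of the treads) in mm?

4400 / 181 = 24.31, so 25 risers are needed.
Each riser is 4400/25 = 176 mm (≤ 181 mm).
Tread T = 645 − 2 × 176 = 293 mm (≥ 236 mm).
Going = (25 − 1) × 293 = 7032 mm.

7032 mm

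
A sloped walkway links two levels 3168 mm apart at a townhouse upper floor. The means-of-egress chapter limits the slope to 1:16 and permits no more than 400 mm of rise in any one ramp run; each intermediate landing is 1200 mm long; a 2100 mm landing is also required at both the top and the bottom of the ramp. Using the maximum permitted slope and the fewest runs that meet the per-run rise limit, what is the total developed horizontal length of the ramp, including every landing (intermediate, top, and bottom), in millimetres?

63288 mm

⌈3168/400⌉ = 8 ramp runs. That means 7 intermediate landings.
Ramp run (horizontal) at 1:16: 3168 × 16 = 50688 mm.
7 intermediate landings contribute 7 × 1200 = 8400 mm.
Top and bottom landings: 2 × 2100 = 4200 mm.
Total = 50688 + 8400 + 4200 = 63288 mm.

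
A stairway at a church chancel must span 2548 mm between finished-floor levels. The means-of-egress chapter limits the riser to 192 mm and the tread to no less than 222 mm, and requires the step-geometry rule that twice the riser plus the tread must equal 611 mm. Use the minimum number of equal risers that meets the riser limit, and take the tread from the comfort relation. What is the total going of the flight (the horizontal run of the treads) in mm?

At most 192 each: 2548/192 = 13.27, giving 14 risers.
Riser R = 2548 / 14 = 182 mm, within the 192 mm limit.
T = 611 − 2·182 = 247 mm, which satisfies the 222 mm minimum.
Going = (14 − 1) × 247 = 3211 mm.

3211 mm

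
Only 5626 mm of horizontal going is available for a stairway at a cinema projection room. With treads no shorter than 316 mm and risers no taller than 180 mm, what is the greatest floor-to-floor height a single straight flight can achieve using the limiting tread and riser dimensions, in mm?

5626 / 316 = 17.80, so 17 treads fit.
Risers = treads + 1 = 18.
Maximum height = 18 × 180 = 3240 mm.

3240 mm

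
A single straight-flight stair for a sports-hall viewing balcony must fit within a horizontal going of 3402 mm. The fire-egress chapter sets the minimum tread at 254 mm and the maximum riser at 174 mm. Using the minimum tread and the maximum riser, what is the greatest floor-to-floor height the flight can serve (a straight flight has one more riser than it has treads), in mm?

2436 mm

3402 / 254 = 13.39, so 13 treads fit.
Risers = treads + 1 = 14.
Maximum height = 14 × 174 = 2436 mm.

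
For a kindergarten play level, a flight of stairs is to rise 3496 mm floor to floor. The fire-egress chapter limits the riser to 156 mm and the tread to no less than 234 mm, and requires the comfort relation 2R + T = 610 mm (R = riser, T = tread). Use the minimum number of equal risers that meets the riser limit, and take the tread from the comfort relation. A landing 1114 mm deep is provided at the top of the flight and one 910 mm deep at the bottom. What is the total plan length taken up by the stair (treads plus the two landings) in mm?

3496 / 156 = 22.41, so 23 risers are needed.
R = 3496 ÷ 23 = 152 mm.
T = 610 − 2·152 = 306 mm, which satisfies the 234 mm minimum.
23 risers give 22 treads; going = 22 × 306 = 6732 mm.
Add landings: 6732 + 1114 + 910 = 8756 mm.

8756 mm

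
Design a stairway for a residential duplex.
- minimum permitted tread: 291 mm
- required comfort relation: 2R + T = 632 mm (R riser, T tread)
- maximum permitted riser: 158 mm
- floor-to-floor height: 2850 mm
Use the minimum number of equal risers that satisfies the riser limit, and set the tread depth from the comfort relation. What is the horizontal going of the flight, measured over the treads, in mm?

2850 / 158 = 18.038 → round up to 19 risers.
Riser R = 2850 / 19 = 150 mm, within the 158 mm limit.
T = 632 − 2·150 = 332 mm, which satisfies the 291 mm minimum.
19 risers give 18 treads; going = 18 × 332 = 5976 mm.

5976 mm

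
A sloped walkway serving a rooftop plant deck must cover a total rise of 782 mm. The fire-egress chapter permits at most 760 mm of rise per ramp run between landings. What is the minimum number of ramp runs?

2 runs

⌈782/760⌉ = 2 ramp runs.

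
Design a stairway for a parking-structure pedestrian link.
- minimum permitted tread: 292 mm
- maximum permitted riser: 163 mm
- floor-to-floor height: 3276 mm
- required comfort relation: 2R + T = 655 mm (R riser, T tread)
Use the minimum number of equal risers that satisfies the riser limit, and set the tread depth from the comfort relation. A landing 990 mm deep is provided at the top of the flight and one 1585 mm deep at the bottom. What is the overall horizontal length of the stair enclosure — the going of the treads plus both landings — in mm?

⌈3276/163⌉ = 21 risers.
Each riser is 3276/21 = 156 mm (≤ 163 mm).
Tread T = 655 − 2 × 156 = 343 mm (≥ 292 mm).
Going = (21 − 1) × 343 = 6860 mm.
Add landings: 6860 + 990 + 1585 = 9435 mm.

9435 mm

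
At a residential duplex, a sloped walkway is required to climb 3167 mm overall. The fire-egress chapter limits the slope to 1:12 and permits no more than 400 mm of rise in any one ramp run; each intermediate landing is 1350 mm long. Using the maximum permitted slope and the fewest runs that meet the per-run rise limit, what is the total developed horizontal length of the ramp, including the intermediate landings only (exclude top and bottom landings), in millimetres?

3167 / 400 = 7.918 → round up to 8 ramp runs. That means 7 intermediate landings.
Ramp run (horizontal) at 1:12: 3167 × 12 = 38004 mm.
Intermediate landings: 7 × 1350 = 9450 mm.
Developed length = 38004 + 9450 = 47454 mm.

47454 mm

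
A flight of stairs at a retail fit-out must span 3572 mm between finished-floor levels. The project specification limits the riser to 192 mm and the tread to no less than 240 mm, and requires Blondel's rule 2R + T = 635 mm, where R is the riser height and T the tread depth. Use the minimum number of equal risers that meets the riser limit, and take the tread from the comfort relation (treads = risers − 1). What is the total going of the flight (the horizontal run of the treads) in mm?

At most 192 each: 3572/192 = 18.60, giving 19 risers.
Riser R = 3572 / 19 = 188 mm, within the 192 mm limit.
Tread T = 635 − 2 × 188 = 259 mm (≥ 240 mm).
Going = (19 − 1) × 259 = 4662 mm.

4662 mm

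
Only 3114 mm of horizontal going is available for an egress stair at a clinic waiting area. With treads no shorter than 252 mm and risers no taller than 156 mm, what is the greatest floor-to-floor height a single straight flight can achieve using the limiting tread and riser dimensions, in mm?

Treads that fit: ⌊3114 / 252⌋ = 12.
Risers = treads + 1 = 13.
Maximum height = 13 × 156 = 2028 mm.

2028 mm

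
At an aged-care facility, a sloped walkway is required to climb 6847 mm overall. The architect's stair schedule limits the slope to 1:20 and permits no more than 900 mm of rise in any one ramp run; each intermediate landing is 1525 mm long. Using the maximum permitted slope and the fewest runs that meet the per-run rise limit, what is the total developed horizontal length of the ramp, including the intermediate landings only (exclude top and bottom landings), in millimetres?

At most 900 each: 6847/900 = 7.61, giving 8 ramp runs. That means 7 intermediate landings.
Horizontal run for 6847 mm of rise at 1:20 is 6847 × 20 = 136940 mm.
Intermediate landings: 7 × 1525 = 10675 mm.
Developed length = 136940 + 10675 = 147615 mm.

147615 mm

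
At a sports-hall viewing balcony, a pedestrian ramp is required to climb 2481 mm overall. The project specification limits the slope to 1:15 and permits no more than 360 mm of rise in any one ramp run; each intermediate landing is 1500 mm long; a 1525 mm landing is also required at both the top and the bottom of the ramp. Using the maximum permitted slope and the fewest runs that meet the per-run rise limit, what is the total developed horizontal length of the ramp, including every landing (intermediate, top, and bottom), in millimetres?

2481 / 360 = 6.892 → round up to 7 ramp runs. That means 6 intermediate landings.
Horizontal run for 2481 mm of rise at 1:15 is 2481 × 15 = 37215 mm.
Intermediate landings: 6 × 1500 = 9000 mm.
Top and bottom landings: 2 × 1525 = 3050 mm.
Total = 37215 + 9000 + 3050 = 49265 mm.

49265 mm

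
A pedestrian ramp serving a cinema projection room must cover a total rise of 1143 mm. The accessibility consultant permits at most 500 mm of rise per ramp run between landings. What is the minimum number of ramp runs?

3 runs

1143 / 500 = 2.286 → round up to 3 ramp runs.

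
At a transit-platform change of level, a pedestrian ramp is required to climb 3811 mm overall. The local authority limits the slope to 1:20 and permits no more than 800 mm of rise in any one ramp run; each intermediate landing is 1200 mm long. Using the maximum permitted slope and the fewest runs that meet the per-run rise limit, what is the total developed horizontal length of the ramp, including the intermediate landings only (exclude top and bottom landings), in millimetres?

⌈3811/800⌉ = 5 ramp runs. That means 4 intermediate landings.
Ramp run (horizontal) at 1:20: 3811 × 20 = 76220 mm.
Intermediate landings: 4 × 1200 = 4800 mm.
Total developed length = 76220 + 4800 = 81020 mm.

81020 mm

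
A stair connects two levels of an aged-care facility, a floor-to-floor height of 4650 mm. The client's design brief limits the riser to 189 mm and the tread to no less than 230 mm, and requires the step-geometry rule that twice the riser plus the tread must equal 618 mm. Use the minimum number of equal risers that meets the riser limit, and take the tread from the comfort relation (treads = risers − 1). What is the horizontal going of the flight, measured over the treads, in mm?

5904 mm

⌈4650/189⌉ = 25 risers.
Riser R = 4650 / 25 = 186 mm, within the 189 mm limit.
Tread T = 618 − 2 × 186 = 246 mm (≥ 230 mm).
Treads = 25 − 1 = 24; going = 24 × 246 = 5904 mm.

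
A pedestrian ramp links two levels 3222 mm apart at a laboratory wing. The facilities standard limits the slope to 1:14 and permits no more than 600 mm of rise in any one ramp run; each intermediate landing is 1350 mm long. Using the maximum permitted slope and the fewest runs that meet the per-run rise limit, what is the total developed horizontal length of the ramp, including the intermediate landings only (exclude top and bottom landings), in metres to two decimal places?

51.86 m

At most 600 each: 3222/600 = 5.37, giving 6 ramp runs. That means 5 intermediate landings.
Ramp run (horizontal) at 1:14: 3222 × 14 = 45108 mm.
5 intermediate landings contribute 5 × 1350 = 6750 mm.
Total developed length = 45108 + 6750 = 51858 mm.
= 51.86 m.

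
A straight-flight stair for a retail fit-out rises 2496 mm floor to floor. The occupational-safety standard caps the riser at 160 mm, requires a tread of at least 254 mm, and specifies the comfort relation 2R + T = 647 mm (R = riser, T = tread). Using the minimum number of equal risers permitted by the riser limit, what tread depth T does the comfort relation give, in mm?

⌈2496/160⌉ = 16 risers.
Riser R = 2496 / 16 = 156 mm, within the 160 mm limit.
Tread T = 647 − 2 × 156 = 335 mm (≥ 254 mm).

335 mm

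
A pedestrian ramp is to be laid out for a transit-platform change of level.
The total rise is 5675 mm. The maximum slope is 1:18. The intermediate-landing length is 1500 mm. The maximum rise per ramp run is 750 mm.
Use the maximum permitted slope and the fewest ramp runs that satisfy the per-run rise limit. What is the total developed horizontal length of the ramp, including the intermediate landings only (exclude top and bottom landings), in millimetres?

112650 mm

5675 / 750 = 7.57, so 8 ramp runs are needed. That means 7 intermediate landings.
Ramp run (horizontal) at 1:18: 5675 × 18 = 102150 mm.
Intermediate landings: 7 × 1500 = 10500 mm.
Developed length = 102150 + 10500 = 112650 mm.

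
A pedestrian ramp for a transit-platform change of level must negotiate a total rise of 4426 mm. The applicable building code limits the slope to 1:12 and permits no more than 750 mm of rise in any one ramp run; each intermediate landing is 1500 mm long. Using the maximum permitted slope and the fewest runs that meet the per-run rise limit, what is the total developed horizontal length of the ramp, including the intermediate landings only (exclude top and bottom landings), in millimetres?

At most 750 each: 4426/750 = 5.90, giving 6 ramp runs. That means 5 intermediate landings.
Ramp run (horizontal) at 1:12: 4426 × 12 = 53112 mm.
Intermediate landings: 5 × 1500 = 7500 mm.
Total developed length = 53112 + 7500 = 60612 mm.

60612 mm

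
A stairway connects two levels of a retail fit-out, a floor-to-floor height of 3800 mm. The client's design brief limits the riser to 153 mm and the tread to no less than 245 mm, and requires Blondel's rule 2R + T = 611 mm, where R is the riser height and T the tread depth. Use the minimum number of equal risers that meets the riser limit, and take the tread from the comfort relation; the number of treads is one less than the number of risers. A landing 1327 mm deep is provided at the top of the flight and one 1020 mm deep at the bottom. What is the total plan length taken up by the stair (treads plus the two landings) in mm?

⌈3800/153⌉ = 25 risers.
R = 3800 ÷ 25 = 152 mm.
From 2R + T = 611: T = 611 − 304 = 307 mm.
25 risers give 24 treads; going = 24 × 307 = 7368 mm.
Enclosure = 7368 + 1327 + 1020 = 9715 mm.

9715 mm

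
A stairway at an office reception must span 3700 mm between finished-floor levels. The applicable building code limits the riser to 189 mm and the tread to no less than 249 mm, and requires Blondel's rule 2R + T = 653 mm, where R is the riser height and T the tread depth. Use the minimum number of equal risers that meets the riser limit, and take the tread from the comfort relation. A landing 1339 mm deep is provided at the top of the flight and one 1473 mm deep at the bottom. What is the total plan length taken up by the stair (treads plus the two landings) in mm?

3700 / 189 = 19.58, so 20 risers are needed.
R = 3700 ÷ 20 = 185 mm.
T = 653 − 2·185 = 283 mm, which satisfies the 249 mm minimum.
Going = (20 − 1) × 283 = 5377 mm.
Add landings: 5377 + 1339 + 1473 = 8189 mm.

8189 mm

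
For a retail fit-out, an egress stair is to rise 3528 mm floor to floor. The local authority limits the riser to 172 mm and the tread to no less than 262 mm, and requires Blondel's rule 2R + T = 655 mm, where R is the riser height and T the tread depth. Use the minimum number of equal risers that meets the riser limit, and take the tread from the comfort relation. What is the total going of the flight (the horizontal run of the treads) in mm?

3528 / 172 = 20.51, so 21 risers are needed.
R = 3528 ÷ 21 = 168 mm.
T = 655 − 2·168 = 319 mm, which satisfies the 262 mm minimum.
Going = (21 − 1) × 319 = 6380 mm.

6380 mm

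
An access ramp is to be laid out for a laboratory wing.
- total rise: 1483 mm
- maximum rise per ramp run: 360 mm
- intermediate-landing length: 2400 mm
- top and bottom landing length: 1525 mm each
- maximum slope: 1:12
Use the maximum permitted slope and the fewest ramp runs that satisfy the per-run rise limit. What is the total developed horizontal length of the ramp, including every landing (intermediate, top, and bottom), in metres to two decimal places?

1483 / 360 = 4.119 → round up to 5 ramp runs. That means 4 intermediate landings.
Ramp run (horizontal) at 1:12: 1483 × 12 = 17796 mm.
Intermediate landings: 4 × 2400 = 9600 mm.
Top and bottom landings: 2 × 1525 = 3050 mm.
Total = 17796 + 9600 + 3050 = 30446 mm.
= 30.45 m.

30.45 m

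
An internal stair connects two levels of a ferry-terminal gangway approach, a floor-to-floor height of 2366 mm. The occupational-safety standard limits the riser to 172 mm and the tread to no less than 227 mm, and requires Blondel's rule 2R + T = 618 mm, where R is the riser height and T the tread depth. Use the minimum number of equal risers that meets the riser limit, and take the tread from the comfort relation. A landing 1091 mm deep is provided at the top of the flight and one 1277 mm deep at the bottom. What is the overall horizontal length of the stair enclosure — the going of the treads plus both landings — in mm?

2366 / 172 = 13.756 → round up to 14 risers.
R = 2366 ÷ 14 = 169 mm.
Tread T = 618 − 2 × 169 = 280 mm (≥ 227 mm).
14 risers give 13 treads; going = 13 × 280 = 3640 mm.
Add landings: 3640 + 1091 + 1277 = 6008 mm.

6008 mm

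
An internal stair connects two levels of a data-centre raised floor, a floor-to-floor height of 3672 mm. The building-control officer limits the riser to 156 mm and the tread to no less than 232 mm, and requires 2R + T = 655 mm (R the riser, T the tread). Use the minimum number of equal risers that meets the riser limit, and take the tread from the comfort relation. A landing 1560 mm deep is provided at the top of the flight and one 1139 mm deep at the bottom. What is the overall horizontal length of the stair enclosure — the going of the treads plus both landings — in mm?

At most 156 each: 3672/156 = 23.54, giving 24 risers.
R = 3672 ÷ 24 = 153 mm.
From 2R + T = 655: T = 655 − 306 = 349 mm.
Treads = 24 − 1 = 23; going = 23 × 349 = 8027 mm.
Add landings: 8027 + 1560 + 1139 = 10726 mm.

10726 mm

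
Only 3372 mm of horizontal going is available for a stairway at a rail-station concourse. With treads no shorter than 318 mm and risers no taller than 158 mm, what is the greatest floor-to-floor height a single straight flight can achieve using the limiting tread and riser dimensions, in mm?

1738 mm

3372 / 318 = 10.60, so 10 treads fit.
Risers = treads + 1 = 11.
Maximum height = 11 × 158 = 1738 mm.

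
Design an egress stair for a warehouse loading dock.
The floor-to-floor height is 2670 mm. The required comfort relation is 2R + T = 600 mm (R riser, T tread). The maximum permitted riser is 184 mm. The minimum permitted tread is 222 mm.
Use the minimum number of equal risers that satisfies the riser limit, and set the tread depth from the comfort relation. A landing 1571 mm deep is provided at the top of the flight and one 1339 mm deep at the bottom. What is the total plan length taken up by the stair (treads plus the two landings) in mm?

2670 / 184 = 14.511 → round up to 15 risers.
Riser R = 2670 / 15 = 178 mm, within the 184 mm limit.
From 2R + T = 600: T = 600 − 356 = 244 mm.
15 risers give 14 treads; going = 14 × 244 = 3416 mm.
Add landings: 3416 + 1571 + 1339 = 6326 mm.

6326 mm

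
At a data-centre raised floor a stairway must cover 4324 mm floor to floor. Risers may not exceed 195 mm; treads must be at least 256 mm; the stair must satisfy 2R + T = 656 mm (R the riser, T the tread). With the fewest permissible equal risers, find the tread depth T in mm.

At most 195 each: 4324/195 = 22.17, giving 23 risers.
Each riser is 4324/23 = 188 mm (≤ 195 mm).
T = 656 − 2·188 = 280 mm, which satisfies the 256 mm minimum.

280 mm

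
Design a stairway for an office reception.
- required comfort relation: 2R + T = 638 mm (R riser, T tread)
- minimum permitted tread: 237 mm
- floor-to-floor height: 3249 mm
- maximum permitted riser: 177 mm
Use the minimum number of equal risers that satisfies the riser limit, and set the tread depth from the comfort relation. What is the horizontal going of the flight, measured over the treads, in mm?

⌈3249/177⌉ = 19 risers.
Each riser is 3249/19 = 171 mm (≤ 177 mm).
From 2R + T = 638: T = 638 − 342 = 296 mm.
19 risers give 18 treads; going = 18 × 296 = 5328 mm.

5328 mm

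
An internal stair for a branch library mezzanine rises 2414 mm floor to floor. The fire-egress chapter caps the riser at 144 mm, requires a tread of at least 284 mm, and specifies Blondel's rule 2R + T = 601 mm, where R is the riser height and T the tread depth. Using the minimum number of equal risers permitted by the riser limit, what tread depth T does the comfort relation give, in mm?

2414 / 144 = 16.764 → round up to 17 risers.
R = 2414 ÷ 17 = 142 mm.
From 2R + T = 601: T = 601 − 284 = 317 mm.

317 mm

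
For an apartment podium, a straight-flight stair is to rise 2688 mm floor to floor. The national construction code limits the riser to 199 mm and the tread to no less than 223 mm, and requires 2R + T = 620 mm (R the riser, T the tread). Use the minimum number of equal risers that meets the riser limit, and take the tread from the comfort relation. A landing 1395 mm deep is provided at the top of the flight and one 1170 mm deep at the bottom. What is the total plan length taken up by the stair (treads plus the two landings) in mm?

2688 / 199 = 13.508 → round up to 14 risers.
R = 2688 ÷ 14 = 192 mm.
Tread T = 620 − 2 × 192 = 236 mm (≥ 223 mm).
Treads = 14 − 1 = 13; going = 13 × 236 = 3068 mm.
Enclosure = 3068 + 1395 + 1170 = 5633 mm.

5633 mm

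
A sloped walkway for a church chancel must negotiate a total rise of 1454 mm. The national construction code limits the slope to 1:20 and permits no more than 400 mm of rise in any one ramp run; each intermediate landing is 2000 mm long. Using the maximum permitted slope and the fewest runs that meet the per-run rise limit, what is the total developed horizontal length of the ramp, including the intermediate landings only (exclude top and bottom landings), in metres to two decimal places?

1454 / 400 = 3.63, so 4 ramp runs are needed. That means 3 intermediate landings.
Horizontal run for 1454 mm of rise at 1:20 is 1454 × 20 = 29080 mm.
3 intermediate landings contribute 3 × 2000 = 6000 mm.
Total developed length = 29080 + 6000 = 35080 mm.
= 35.08 m.

35.08 m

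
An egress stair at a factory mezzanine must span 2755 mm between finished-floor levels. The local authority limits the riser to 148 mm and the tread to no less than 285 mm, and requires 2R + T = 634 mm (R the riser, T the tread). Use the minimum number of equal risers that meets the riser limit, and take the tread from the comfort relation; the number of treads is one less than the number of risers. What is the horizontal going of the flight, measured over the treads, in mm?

6192 mm

⌈2755/148⌉ = 19 risers.
Riser R = 2755 / 19 = 145 mm, within the 148 mm limit.
T = 634 − 2·145 = 344 mm, which satisfies the 285 mm minimum.
Treads = 19 − 1 = 18; going = 18 × 344 = 6192 mm.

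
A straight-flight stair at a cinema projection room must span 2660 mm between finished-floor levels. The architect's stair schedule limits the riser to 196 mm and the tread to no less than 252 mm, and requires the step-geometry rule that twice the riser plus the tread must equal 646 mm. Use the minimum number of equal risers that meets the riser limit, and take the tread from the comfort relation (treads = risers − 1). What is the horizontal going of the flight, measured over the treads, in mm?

2660 / 196 = 13.57, so 14 risers are needed.
R = 2660 ÷ 14 = 190 mm.
From 2R + T = 646: T = 646 − 380 = 266 mm.
Going = (14 − 1) × 266 = 3458 mm.

3458 mm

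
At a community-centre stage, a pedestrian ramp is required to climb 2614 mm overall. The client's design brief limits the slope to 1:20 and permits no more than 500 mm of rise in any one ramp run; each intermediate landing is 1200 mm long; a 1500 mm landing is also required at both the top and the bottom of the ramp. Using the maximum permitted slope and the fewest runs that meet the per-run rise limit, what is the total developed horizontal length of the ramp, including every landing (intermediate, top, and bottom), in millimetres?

61280 mm

2614 / 500 = 5.23, so 6 ramp runs are needed. That means 5 intermediate landings.
Horizontal run for 2614 mm of rise at 1:20 is 2614 × 20 = 52280 mm.
Intermediate landings: 5 × 1200 = 6000 mm.
Top and bottom landings: 2 × 1500 = 3000 mm.
Total = 52280 + 6000 + 3000 = 61280 mm.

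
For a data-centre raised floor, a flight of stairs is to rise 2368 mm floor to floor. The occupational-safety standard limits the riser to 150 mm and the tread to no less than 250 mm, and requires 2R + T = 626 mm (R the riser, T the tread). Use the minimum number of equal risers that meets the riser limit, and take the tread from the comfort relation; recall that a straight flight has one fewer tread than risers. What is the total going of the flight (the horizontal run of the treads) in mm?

2368 / 150 = 15.79, so 16 risers are needed.
Each riser is 2368/16 = 148 mm (≤ 150 mm).
Tread T = 626 − 2 × 148 = 330 mm (≥ 250 mm).
16 risers give 15 treads; going = 15 × 330 = 4950 mm.

4950 mm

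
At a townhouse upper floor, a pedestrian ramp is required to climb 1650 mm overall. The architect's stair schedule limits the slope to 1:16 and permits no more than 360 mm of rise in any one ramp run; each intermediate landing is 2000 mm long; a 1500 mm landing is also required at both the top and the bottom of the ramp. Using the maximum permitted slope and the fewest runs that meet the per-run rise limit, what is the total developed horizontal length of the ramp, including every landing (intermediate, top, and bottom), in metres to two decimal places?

37.40 m

1650 / 360 = 4.58, so 5 ramp runs are needed. That means 4 intermediate landings.
Horizontal run for 1650 mm of rise at 1:16 is 1650 × 16 = 26400 mm.
Intermediate landings: 4 × 2000 = 8000 mm.
Top and bottom landings: 2 × 1500 = 3000 mm.
Total = 26400 + 8000 + 3000 = 37400 mm.
= 37.40 m.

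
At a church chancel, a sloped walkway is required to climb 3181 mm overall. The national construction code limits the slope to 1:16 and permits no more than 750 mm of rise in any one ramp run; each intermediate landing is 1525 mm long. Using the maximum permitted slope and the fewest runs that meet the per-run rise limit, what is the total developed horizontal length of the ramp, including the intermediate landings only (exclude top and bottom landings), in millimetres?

56996 mm

At most 750 each: 3181/750 = 4.24, giving 5 ramp runs. That means 4 intermediate landings.
Horizontal run for 3181 mm of rise at 1:16 is 3181 × 16 = 50896 mm.
4 intermediate landings contribute 4 × 1525 = 6100 mm.
Developed length = 50896 + 6100 = 56996 mm.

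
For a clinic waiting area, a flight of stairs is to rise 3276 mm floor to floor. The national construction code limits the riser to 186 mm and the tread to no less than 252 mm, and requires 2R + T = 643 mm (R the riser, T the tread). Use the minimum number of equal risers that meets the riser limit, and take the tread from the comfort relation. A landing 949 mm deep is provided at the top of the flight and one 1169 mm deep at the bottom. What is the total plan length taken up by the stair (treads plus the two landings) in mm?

3276 / 186 = 17.613 → round up to 18 risers.
Riser R = 3276 / 18 = 182 mm, within the 186 mm limit.
From 2R + T = 643: T = 643 − 364 = 279 mm.
Going = (18 − 1) × 279 = 4743 mm.
Add landings: 4743 + 949 + 1169 = 6861 mm.

6861 mm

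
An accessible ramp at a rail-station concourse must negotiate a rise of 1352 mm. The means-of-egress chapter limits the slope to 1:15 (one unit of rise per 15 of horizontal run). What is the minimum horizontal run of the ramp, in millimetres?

Run = rise × 15 = 1352 × 15 = 20280 mm.

20280 mm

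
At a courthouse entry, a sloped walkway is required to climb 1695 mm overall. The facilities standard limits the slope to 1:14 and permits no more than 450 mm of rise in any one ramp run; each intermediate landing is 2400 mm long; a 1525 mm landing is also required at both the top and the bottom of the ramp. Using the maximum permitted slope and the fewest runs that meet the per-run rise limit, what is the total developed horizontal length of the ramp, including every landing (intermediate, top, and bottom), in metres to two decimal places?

1695 / 450 = 3.77, so 4 ramp runs are needed. That means 3 intermediate landings.
Horizontal run for 1695 mm of rise at 1:14 is 1695 × 14 = 23730 mm.
3 intermediate landings contribute 3 × 2400 = 7200 mm.
Top and bottom landings: 2 × 1525 = 3050 mm.
Total = 23730 + 7200 + 3050 = 33980 mm.
= 33.98 m.

33.98 m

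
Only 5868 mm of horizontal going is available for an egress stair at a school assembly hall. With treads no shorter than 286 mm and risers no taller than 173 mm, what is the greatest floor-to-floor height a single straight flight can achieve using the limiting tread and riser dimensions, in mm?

5868 / 286 = 20.52, so 20 treads fit.
Risers = treads + 1 = 21.
Maximum height = 21 × 173 = 3633 mm.

3633 mm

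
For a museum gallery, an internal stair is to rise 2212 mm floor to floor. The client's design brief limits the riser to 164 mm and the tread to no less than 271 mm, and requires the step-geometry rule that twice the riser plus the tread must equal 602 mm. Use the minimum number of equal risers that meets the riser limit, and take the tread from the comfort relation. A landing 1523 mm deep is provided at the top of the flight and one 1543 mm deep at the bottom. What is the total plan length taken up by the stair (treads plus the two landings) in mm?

6784 mm

2212 / 164 = 13.488 → round up to 14 risers.
Each riser is 2212/14 = 158 mm (≤ 164 mm).
T = 602 − 2·158 = 286 mm, which satisfies the 271 mm minimum.
Treads = 14 − 1 = 13; going = 13 × 286 = 3718 mm.
Add landings: 3718 + 1523 + 1543 = 6784 mm.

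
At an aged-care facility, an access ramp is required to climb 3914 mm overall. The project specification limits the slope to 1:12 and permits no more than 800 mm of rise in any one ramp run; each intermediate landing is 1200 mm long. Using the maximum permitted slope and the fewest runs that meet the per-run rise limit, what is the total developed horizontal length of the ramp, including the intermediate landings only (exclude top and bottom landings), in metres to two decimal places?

51.77 m

3914 / 800 = 4.89, so 5 ramp runs are needed. That means 4 intermediate landings.
Ramp run (horizontal) at 1:12: 3914 × 12 = 46968 mm.
4 intermediate landings contribute 4 × 1200 = 4800 mm.
Total developed length = 46968 + 4800 = 51768 mm.
= 51.77 m.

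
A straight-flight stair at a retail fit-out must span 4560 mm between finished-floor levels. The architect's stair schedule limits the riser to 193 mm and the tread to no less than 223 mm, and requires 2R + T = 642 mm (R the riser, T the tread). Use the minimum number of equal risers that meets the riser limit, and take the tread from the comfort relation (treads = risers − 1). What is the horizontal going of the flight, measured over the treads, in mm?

4560 / 193 = 23.627 → round up to 24 risers.
R = 4560 ÷ 24 = 190 mm.
T = 642 − 2·190 = 262 mm, which satisfies the 223 mm minimum.
Going = (24 − 1) × 262 = 6026 mm.

6026 mm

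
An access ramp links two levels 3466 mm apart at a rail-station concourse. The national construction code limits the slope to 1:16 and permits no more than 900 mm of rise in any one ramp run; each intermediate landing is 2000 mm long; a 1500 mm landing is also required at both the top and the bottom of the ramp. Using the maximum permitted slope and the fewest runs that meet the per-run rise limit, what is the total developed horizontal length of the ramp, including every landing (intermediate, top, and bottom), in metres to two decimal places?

64.46 m

3466 / 900 = 3.85, so 4 ramp runs are needed. That means 3 intermediate landings.
Ramp run (horizontal) at 1:16: 3466 × 16 = 55456 mm.
3 intermediate landings contribute 3 × 2000 = 6000 mm.
Top and bottom landings: 2 × 1500 = 3000 mm.
Total = 55456 + 6000 + 3000 = 64456 mm.
= 64.46 m.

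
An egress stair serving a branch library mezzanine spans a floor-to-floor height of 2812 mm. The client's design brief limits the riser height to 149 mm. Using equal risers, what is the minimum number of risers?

19 risers

2812 / 149 = 18.872 → round up to 19 risers.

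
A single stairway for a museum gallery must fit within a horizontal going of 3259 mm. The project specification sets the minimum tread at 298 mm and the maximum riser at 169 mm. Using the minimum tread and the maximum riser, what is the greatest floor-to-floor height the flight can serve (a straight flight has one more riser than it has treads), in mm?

1859 mm

Treads that fit: ⌊3259 / 298⌋ = 10.
Risers = treads + 1 = 11.
Maximum height = 11 × 169 = 1859 mm.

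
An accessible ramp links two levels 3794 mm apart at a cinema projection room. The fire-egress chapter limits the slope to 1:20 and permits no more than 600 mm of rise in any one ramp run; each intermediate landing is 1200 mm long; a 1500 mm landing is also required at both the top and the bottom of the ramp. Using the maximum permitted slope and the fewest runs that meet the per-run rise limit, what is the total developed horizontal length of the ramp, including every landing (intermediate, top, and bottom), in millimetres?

86080 mm

3794 / 600 = 6.32, so 7 ramp runs are needed. That means 6 intermediate landings.
Horizontal run for 3794 mm of rise at 1:20 is 3794 × 20 = 75880 mm.
Intermediate landings: 6 × 1200 = 7200 mm.
Top and bottom landings: 2 × 1500 = 3000 mm.
Total = 75880 + 7200 + 3000 = 86080 mm.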